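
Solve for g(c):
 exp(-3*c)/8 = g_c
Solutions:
 g(c) = C1 - exp(-3*c)/24


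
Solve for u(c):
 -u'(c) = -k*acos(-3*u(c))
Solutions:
 Integral(1/acos(-3*_y), (_y, u(c))) = C1 + c*k


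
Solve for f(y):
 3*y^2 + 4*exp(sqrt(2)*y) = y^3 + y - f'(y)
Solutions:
 f(y) = C1 + y^4/4 - y^3 + y^2/2 - 2*sqrt(2)*exp(sqrt(2)*y)


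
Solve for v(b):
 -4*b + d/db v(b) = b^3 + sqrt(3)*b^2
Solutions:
 v(b) = C1 + b^4/4 + sqrt(3)*b^3/3 + 2*b^2


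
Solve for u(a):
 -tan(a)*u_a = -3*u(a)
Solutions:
 u(a) = C1*sin(a)^3


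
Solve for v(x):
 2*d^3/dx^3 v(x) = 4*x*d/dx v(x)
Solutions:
 v(x) = C1 + Integral(C2*airyai(2^(1/3)*x) + C3*airybi(2^(1/3)*x), x)


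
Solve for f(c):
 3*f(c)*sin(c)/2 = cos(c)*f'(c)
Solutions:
 f(c) = C1/cos(c)^(3/2)


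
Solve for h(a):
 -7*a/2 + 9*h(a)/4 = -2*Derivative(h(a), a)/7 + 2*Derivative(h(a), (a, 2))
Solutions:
 h(a) = C1*exp(a*(2 - sqrt(886))/28) + C2*exp(a*(2 + sqrt(886))/28) + 14*a/9 - 16/81


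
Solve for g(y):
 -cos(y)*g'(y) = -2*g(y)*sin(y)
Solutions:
 g(y) = C1/cos(y)^2


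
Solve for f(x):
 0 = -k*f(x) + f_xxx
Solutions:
 f(x) = C1*exp(k^(1/3)*x) + C2*exp(k^(1/3)*x*(-1 + sqrt(3)*I)/2) + C3*exp(-k^(1/3)*x*(1 + sqrt(3)*I)/2)


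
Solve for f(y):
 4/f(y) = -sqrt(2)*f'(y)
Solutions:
 f(y) = -sqrt(C1 - 4*sqrt(2)*y)
 f(y) = sqrt(C1 - 4*sqrt(2)*y)


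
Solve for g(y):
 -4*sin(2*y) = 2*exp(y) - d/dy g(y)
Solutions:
 g(y) = C1 + 2*exp(y) - 2*cos(2*y)


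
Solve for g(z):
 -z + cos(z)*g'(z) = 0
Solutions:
 g(z) = C1 + Integral(z/cos(z), z)


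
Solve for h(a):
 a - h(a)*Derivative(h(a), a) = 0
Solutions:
 h(a) = -sqrt(C1 + a^2)
 h(a) = sqrt(C1 + a^2)


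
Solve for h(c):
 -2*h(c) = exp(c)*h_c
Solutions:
 h(c) = C1*exp(2*exp(-c))


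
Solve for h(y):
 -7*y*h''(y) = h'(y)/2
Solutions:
 h(y) = C1 + C2*y^(13/14)


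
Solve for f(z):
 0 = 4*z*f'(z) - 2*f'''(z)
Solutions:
 f(z) = C1 + Integral(C2*airyai(2^(1/3)*z) + C3*airybi(2^(1/3)*z), z)


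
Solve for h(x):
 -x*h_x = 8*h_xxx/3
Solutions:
 h(x) = C1 + Integral(C2*airyai(-3^(1/3)*x/2) + C3*airybi(-3^(1/3)*x/2), x)


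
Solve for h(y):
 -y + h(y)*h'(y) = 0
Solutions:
 h(y) = -sqrt(C1 + y^2)
 h(y) = sqrt(C1 + y^2)


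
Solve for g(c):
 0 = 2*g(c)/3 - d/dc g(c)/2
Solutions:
 g(c) = C1*exp(4*c/3)


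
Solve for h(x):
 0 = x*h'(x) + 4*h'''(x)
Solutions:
 h(x) = C1 + Integral(C2*airyai(-2^(1/3)*x/2) + C3*airybi(-2^(1/3)*x/2), x)


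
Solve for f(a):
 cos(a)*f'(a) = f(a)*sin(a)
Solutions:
 f(a) = C1/cos(a)


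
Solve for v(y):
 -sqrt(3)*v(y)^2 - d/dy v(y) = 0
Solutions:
 v(y) = 1/(C1 + sqrt(3)*y)


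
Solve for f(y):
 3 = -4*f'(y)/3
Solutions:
 f(y) = C1 - 9*y/4


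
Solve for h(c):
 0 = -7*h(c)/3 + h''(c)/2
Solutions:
 h(c) = C1*exp(-sqrt(42)*c/3) + C2*exp(sqrt(42)*c/3)


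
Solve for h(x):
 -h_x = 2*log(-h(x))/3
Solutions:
 -li(-h(x)) = C1 - 2*x/3


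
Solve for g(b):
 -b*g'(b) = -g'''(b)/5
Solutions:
 g(b) = C1 + Integral(C2*airyai(5^(1/3)*b) + C3*airybi(5^(1/3)*b), b)


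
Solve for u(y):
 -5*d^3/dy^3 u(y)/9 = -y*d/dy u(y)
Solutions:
 u(y) = C1 + Integral(C2*airyai(15^(2/3)*y/5) + C3*airybi(15^(2/3)*y/5), y)


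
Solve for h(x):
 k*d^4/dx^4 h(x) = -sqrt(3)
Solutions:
 h(x) = C1 + C2*x + C3*x^2 + C4*x^3 - sqrt(3)*x^4/(24*k)


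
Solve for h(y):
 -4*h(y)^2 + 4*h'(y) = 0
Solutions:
 h(y) = -1/(C1 + y)


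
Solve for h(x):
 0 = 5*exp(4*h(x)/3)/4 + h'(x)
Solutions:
 h(x) = 3*log(-(1/(C1 + 5*x))^(1/4)) + 3*log(3)/4
 h(x) = 3*log(1/(C1 + 5*x))/4 + 3*log(3)/4
 h(x) = 3*log(-I*(1/(C1 + 5*x))^(1/4)) + 3*log(3)/4
 h(x) = 3*log(I*(1/(C1 + 5*x))^(1/4)) + 3*log(3)/4


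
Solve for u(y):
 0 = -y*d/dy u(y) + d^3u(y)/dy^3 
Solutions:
 u(y) = C1 + Integral(C2*airyai(y) + C3*airybi(y), y)


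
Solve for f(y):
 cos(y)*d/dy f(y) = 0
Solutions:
 f(y) = C1


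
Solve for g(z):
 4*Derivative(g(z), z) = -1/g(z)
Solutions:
 g(z) = -sqrt(C1 - 2*z)/2
 g(z) = sqrt(C1 - 2*z)/2


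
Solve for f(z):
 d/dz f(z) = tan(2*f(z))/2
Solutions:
 f(z) = -asin(C1*exp(z))/2 + pi/2
 f(z) = asin(C1*exp(z))/2


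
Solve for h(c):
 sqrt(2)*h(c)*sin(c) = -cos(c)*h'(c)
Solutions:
 h(c) = C1*cos(c)^(sqrt(2))


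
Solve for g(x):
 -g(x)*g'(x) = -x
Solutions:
 g(x) = -sqrt(C1 + x^2)
 g(x) = sqrt(C1 + x^2)


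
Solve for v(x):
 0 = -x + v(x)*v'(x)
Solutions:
 v(x) = -sqrt(C1 + x^2)
 v(x) = sqrt(C1 + x^2)


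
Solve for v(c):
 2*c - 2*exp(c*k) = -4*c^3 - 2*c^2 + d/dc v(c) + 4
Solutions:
 v(c) = C1 + c^4 + 2*c^3/3 + c^2 - 4*c - 2*exp(c*k)/k


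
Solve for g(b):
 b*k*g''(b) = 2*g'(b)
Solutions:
 g(b) = C1 + b^(((re(k) + 2)*re(k) + im(k)^2)/(re(k)^2 + im(k)^2))*(C2*sin(2*log(b)*Abs(im(k))/(re(k)^2 + im(k)^2)) + C3*cos(2*log(b)*im(k)/(re(k)^2 + im(k)^2)))


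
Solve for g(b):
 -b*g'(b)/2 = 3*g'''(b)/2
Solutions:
 g(b) = C1 + Integral(C2*airyai(-3^(2/3)*b/3) + C3*airybi(-3^(2/3)*b/3), b)


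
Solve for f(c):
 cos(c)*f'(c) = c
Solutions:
 f(c) = C1 + Integral(c/cos(c), c)


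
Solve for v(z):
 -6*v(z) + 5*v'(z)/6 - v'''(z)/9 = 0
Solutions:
 v(z) = C1*exp(z*(5/(sqrt(11414)/4 + 27)^(1/3) + 2*(sqrt(11414)/4 + 27)^(1/3))/4)*sin(sqrt(3)*z*(-2*(27*sqrt(11414)/4 + 729)^(1/3) + 45/(27*sqrt(11414)/4 + 729)^(1/3))/12) + C2*exp(z*(5/(sqrt(11414)/4 + 27)^(1/3) + 2*(sqrt(11414)/4 + 27)^(1/3))/4)*cos(sqrt(3)*z*(-2*(27*sqrt(11414)/4 + 729)^(1/3) + 45/(27*sqrt(11414)/4 + 729)^(1/3))/12) + C3*exp(-z*(5/(2*(sqrt(11414)/4 + 27)^(1/3)) + (sqrt(11414)/4 + 27)^(1/3)))


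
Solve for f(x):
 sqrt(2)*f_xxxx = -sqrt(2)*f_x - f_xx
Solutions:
 f(x) = C1 + C2*exp(3^(1/3)*x*(-2^(5/6)*3^(1/3)/(9 + sqrt(3)*sqrt(sqrt(2) + 27))^(1/3) + 2^(2/3)*(9 + sqrt(3)*sqrt(sqrt(2) + 27))^(1/3))/12)*sin(3^(1/6)*x*(3*2^(5/6)/(9 + sqrt(3)*sqrt(sqrt(2) + 27))^(1/3) + 6^(2/3)*(9 + sqrt(3)*sqrt(sqrt(2) + 27))^(1/3))/12) + C3*exp(3^(1/3)*x*(-2^(5/6)*3^(1/3)/(9 + sqrt(3)*sqrt(sqrt(2) + 27))^(1/3) + 2^(2/3)*(9 + sqrt(3)*sqrt(sqrt(2) + 27))^(1/3))/12)*cos(3^(1/6)*x*(3*2^(5/6)/(9 + sqrt(3)*sqrt(sqrt(2) + 27))^(1/3) + 6^(2/3)*(9 + sqrt(3)*sqrt(sqrt(2) + 27))^(1/3))/12) + C4*exp(-3^(1/3)*x*(-2^(5/6)*3^(1/3)/(9 + sqrt(3)*sqrt(sqrt(2) + 27))^(1/3) + 2^(2/3)*(9 + sqrt(3)*sqrt(sqrt(2) + 27))^(1/3))/6)


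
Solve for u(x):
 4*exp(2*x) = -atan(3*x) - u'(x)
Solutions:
 u(x) = C1 - x*atan(3*x) - 2*exp(2*x) + log(9*x^2 + 1)/6


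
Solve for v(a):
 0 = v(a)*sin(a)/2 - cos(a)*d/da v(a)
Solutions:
 v(a) = C1/sqrt(cos(a))


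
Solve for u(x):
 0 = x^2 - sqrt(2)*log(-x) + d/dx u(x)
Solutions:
 u(x) = C1 - x^3/3 + sqrt(2)*x*log(-x) - sqrt(2)*x


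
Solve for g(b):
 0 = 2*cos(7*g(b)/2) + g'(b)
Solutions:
 g(b) = -2*asin((C1 + exp(14*b))/(C1 - exp(14*b)))/7 + 2*pi/7
 g(b) = 2*asin((C1 + exp(14*b))/(C1 - exp(14*b)))/7


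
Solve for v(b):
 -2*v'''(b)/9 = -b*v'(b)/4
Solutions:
 v(b) = C1 + Integral(C2*airyai(3^(2/3)*b/2) + C3*airybi(3^(2/3)*b/2), b)


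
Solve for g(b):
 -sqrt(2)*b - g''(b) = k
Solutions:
 g(b) = C1 + C2*b - sqrt(2)*b^3/6 - b^2*k/2


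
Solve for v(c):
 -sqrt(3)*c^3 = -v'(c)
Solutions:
 v(c) = C1 + sqrt(3)*c^4/4


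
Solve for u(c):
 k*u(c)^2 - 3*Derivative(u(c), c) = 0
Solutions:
 u(c) = -3/(C1 + c*k)


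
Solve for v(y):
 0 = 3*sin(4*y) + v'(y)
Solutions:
 v(y) = C1 + 3*cos(4*y)/4


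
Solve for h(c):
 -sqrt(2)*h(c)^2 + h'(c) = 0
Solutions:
 h(c) = -1/(C1 + sqrt(2)*c)


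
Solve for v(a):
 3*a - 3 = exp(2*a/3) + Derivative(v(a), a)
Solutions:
 v(a) = C1 + 3*a^2/2 - 3*a - 3*exp(2*a/3)/2


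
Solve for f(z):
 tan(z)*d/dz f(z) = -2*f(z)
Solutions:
 f(z) = C1/sin(z)^2


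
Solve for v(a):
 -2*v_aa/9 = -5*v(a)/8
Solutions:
 v(a) = C1*exp(-3*sqrt(5)*a/4) + C2*exp(3*sqrt(5)*a/4)


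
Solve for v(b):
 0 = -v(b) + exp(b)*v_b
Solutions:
 v(b) = C1*exp(-exp(-b))


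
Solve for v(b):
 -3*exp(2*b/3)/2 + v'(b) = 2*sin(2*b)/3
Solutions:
 v(b) = C1 + 9*exp(2*b/3)/4 - cos(2*b)/3


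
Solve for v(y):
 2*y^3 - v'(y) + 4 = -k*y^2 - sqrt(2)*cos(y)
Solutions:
 v(y) = C1 + k*y^3/3 + y^4/2 + 4*y + sqrt(2)*sin(y)


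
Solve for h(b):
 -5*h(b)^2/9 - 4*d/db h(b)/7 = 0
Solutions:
 h(b) = 36/(C1 + 35*b)


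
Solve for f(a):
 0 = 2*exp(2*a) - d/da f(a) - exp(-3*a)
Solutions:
 f(a) = C1 + exp(2*a) + exp(-3*a)/3


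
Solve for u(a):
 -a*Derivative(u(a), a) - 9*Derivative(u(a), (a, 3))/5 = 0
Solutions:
 u(a) = C1 + Integral(C2*airyai(-15^(1/3)*a/3) + C3*airybi(-15^(1/3)*a/3), a)


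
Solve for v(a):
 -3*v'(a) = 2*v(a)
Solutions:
 v(a) = C1*exp(-2*a/3)


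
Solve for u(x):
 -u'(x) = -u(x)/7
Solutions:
 u(x) = C1*exp(x/7)


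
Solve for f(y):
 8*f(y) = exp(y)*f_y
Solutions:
 f(y) = C1*exp(-8*exp(-y))


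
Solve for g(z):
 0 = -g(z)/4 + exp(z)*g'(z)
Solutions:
 g(z) = C1*exp(-exp(-z)/4)


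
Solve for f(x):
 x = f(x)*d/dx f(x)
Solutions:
 f(x) = -sqrt(C1 + x^2)
 f(x) = sqrt(C1 + x^2)


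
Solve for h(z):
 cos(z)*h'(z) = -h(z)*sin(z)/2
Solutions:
 h(z) = C1*sqrt(cos(z))


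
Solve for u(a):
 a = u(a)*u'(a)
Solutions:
 u(a) = -sqrt(C1 + a^2)
 u(a) = sqrt(C1 + a^2)


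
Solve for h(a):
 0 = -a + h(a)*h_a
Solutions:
 h(a) = -sqrt(C1 + a^2)
 h(a) = sqrt(C1 + a^2)


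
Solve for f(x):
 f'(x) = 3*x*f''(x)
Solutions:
 f(x) = C1 + C2*x^(4/3)


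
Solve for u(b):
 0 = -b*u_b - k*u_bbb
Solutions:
 u(b) = C1 + Integral(C2*airyai(b*(-1/k)^(1/3)) + C3*airybi(b*(-1/k)^(1/3)), b)


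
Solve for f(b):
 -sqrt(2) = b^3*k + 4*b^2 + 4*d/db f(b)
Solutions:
 f(b) = C1 - b^4*k/16 - b^3/3 - sqrt(2)*b/4


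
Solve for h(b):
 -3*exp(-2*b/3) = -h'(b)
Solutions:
 h(b) = C1 - 9*exp(-2*b/3)/2


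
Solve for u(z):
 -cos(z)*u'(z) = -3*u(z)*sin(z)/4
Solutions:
 u(z) = C1/cos(z)^(3/4)


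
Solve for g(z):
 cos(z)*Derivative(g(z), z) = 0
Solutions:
 g(z) = C1


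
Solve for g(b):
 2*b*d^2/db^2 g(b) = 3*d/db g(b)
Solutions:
 g(b) = C1 + C2*b^(5/2)


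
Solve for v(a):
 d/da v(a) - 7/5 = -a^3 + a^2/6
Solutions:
 v(a) = C1 - a^4/4 + a^3/18 + 7*a/5


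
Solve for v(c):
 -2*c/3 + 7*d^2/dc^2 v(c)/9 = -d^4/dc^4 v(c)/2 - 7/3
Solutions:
 v(c) = C1 + C2*c + C3*sin(sqrt(14)*c/3) + C4*cos(sqrt(14)*c/3) + c^3/7 - 3*c^2/2


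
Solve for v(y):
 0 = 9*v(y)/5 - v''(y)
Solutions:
 v(y) = C1*exp(-3*sqrt(5)*y/5) + C2*exp(3*sqrt(5)*y/5)


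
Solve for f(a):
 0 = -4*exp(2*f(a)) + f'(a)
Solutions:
 f(a) = log(-sqrt(-1/(C1 + 4*a))) - log(2)/2
 f(a) = log(-1/(C1 + 4*a))/2 - log(2)/2


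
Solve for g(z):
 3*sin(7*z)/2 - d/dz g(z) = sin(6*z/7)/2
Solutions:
 g(z) = C1 + 7*cos(6*z/7)/12 - 3*cos(7*z)/14


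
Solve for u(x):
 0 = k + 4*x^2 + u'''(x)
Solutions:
 u(x) = C1 + C2*x + C3*x^2 - k*x^3/6 - x^5/15


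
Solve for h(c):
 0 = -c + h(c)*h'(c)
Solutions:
 h(c) = -sqrt(C1 + c^2)
 h(c) = sqrt(C1 + c^2)


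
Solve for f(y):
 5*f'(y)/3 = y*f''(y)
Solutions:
 f(y) = C1 + C2*y^(8/3)


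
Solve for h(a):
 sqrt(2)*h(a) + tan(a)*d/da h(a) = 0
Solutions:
 h(a) = C1/sin(a)^(sqrt(2))


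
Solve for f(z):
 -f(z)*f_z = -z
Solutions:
 f(z) = -sqrt(C1 + z^2)
 f(z) = sqrt(C1 + z^2)


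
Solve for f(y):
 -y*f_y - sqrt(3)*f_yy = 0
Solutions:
 f(y) = C1 + C2*erf(sqrt(2)*3^(3/4)*y/6)


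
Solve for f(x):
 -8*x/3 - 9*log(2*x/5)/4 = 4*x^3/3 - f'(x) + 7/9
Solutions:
 f(x) = C1 + x^4/3 + 4*x^2/3 + 9*x*log(x)/4 - 9*x*log(5)/4 - 53*x/36 + 9*x*log(2)/4


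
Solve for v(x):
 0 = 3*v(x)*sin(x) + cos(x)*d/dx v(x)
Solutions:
 v(x) = C1*cos(x)^3


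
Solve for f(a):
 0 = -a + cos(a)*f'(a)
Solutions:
 f(a) = C1 + Integral(a/cos(a), a)


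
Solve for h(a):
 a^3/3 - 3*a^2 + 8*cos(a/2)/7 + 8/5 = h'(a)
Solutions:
 h(a) = C1 + a^4/12 - a^3 + 8*a/5 + 16*sin(a/2)/7


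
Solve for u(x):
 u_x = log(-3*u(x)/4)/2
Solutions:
 -2*Integral(1/(log(-_y) - 2*log(2) + log(3)), (_y, u(x))) = C1 - x


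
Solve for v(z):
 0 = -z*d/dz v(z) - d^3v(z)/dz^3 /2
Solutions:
 v(z) = C1 + Integral(C2*airyai(-2^(1/3)*z) + C3*airybi(-2^(1/3)*z), z)


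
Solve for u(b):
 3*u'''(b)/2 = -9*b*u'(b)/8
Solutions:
 u(b) = C1 + Integral(C2*airyai(-6^(1/3)*b/2) + C3*airybi(-6^(1/3)*b/2), b)


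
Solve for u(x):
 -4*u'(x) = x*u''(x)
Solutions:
 u(x) = C1 + C2/x^3


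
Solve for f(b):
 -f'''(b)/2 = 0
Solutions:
 f(b) = C1 + C2*b + C3*b^2


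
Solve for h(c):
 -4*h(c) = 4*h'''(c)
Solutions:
 h(c) = C3*exp(-c) + (C1*sin(sqrt(3)*c/2) + C2*cos(sqrt(3)*c/2))*exp(c/2)


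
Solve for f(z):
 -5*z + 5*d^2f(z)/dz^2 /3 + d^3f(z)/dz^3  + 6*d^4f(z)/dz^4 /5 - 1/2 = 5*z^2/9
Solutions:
 f(z) = C1 + C2*z + z^4/36 + 13*z^3/30 - 87*z^2/100 + (C3*sin(5*sqrt(7)*z/12) + C4*cos(5*sqrt(7)*z/12))*exp(-5*z/12)


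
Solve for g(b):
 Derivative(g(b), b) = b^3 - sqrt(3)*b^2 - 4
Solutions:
 g(b) = C1 + b^4/4 - sqrt(3)*b^3/3 - 4*b


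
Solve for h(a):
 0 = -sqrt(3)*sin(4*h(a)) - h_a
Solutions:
 h(a) = -acos((-C1 - exp(8*sqrt(3)*a))/(C1 - exp(8*sqrt(3)*a)))/4 + pi/2
 h(a) = acos((-C1 - exp(8*sqrt(3)*a))/(C1 - exp(8*sqrt(3)*a)))/4


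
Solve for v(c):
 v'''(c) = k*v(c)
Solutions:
 v(c) = C1*exp(c*k^(1/3)) + C2*exp(c*k^(1/3)*(-1 + sqrt(3)*I)/2) + C3*exp(-c*k^(1/3)*(1 + sqrt(3)*I)/2)


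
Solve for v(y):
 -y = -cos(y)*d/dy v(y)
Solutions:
 v(y) = C1 + Integral(y/cos(y), y)


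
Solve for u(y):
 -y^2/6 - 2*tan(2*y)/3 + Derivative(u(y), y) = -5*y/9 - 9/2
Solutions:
 u(y) = C1 + y^3/18 - 5*y^2/18 - 9*y/2 - log(cos(2*y))/3


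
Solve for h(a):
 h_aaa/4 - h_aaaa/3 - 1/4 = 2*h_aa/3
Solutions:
 h(a) = C1 + C2*a - 3*a^2/16 + (C3*sin(sqrt(119)*a/8) + C4*cos(sqrt(119)*a/8))*exp(3*a/8)


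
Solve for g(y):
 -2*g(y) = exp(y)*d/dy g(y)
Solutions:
 g(y) = C1*exp(2*exp(-y))


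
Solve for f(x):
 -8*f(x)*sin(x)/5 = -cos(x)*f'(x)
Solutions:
 f(x) = C1/cos(x)^(8/5)


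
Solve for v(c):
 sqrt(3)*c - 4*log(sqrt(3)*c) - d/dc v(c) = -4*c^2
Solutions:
 v(c) = C1 + 4*c^3/3 + sqrt(3)*c^2/2 - 4*c*log(c) - c*log(9) + 4*c


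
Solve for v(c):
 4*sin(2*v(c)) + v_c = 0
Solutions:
 v(c) = pi - acos((-C1 - exp(16*c))/(C1 - exp(16*c)))/2
 v(c) = acos((-C1 - exp(16*c))/(C1 - exp(16*c)))/2


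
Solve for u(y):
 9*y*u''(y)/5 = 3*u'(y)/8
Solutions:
 u(y) = C1 + C2*y^(29/24)


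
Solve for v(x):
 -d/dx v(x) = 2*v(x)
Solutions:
 v(x) = C1*exp(-2*x)


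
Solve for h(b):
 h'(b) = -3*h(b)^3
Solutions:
 h(b) = -sqrt(2)*sqrt(-1/(C1 - 3*b))/2
 h(b) = sqrt(2)*sqrt(-1/(C1 - 3*b))/2


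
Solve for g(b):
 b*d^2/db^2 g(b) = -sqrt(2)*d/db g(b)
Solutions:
 g(b) = C1 + C2*b^(1 - sqrt(2))


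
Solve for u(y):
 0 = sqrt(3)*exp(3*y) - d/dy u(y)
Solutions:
 u(y) = C1 + sqrt(3)*exp(3*y)/3


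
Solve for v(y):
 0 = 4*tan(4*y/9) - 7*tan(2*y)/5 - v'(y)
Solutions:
 v(y) = C1 - 9*log(cos(4*y/9)) + 7*log(cos(2*y))/10


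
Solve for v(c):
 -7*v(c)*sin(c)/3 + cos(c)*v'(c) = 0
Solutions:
 v(c) = C1/cos(c)^(7/3)


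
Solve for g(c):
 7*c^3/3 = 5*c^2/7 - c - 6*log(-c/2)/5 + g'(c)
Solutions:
 g(c) = C1 + 7*c^4/12 - 5*c^3/21 + c^2/2 + 6*c*log(-c)/5 + 6*c*(-1 - log(2))/5


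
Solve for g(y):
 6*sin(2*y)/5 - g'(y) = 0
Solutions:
 g(y) = C1 - 3*cos(2*y)/5


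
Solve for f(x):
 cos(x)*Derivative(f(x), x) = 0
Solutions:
 f(x) = C1


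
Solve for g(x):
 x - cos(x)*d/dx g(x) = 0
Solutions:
 g(x) = C1 + Integral(x/cos(x), x)


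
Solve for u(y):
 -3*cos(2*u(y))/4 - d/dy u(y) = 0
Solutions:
 u(y) = -asin((C1 + exp(3*y))/(C1 - exp(3*y)))/2 + pi/2
 u(y) = asin((C1 + exp(3*y))/(C1 - exp(3*y)))/2


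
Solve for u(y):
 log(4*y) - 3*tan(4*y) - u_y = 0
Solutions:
 u(y) = C1 + y*log(y) - y + 2*y*log(2) + 3*log(cos(4*y))/4


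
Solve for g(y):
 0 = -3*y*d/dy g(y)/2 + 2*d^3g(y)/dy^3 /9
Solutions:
 g(y) = C1 + Integral(C2*airyai(3*2^(1/3)*y/2) + C3*airybi(3*2^(1/3)*y/2), y)


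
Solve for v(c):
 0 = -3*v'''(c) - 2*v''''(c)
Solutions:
 v(c) = C1 + C2*c + C3*c^2 + C4*exp(-3*c/2)


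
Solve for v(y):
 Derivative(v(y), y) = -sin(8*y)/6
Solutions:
 v(y) = C1 + cos(8*y)/48


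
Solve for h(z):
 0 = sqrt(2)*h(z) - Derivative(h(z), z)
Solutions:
 h(z) = C1*exp(sqrt(2)*z)


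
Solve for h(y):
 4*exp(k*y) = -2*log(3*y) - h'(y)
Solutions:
 h(y) = C1 - 2*y*log(y) + 2*y*(1 - log(3)) + Piecewise((-4*exp(k*y)/k, Ne(k, 0)), (-4*y, True))


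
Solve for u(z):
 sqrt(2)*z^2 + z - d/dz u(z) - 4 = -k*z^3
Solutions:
 u(z) = C1 + k*z^4/4 + sqrt(2)*z^3/3 + z^2/2 - 4*z


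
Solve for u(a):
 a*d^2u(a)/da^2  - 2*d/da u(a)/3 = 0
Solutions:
 u(a) = C1 + C2*a^(5/3)


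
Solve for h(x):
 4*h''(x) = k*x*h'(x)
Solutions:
 h(x) = Piecewise((-sqrt(2)*sqrt(pi)*C1*erf(sqrt(2)*x*sqrt(-k)/4)/sqrt(-k) - C2, (k > 0) | (k < 0)), (-C1*x - C2, True))


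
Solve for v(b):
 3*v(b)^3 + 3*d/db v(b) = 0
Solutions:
 v(b) = -sqrt(2)*sqrt(-1/(C1 - b))/2
 v(b) = sqrt(2)*sqrt(-1/(C1 - b))/2


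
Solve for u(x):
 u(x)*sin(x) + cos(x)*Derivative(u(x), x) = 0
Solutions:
 u(x) = C1*cos(x)


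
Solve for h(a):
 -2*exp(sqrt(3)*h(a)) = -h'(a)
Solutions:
 h(a) = sqrt(3)*(2*log(-1/(C1 + 2*a)) - log(3))/6


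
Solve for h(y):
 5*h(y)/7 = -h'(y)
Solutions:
 h(y) = C1*exp(-5*y/7)


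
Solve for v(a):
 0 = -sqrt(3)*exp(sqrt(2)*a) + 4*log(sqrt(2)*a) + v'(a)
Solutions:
 v(a) = C1 - 4*a*log(a) + 2*a*(2 - log(2)) + sqrt(6)*exp(sqrt(2)*a)/2


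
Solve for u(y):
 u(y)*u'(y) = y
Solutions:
 u(y) = -sqrt(C1 + y^2)
 u(y) = sqrt(C1 + y^2)


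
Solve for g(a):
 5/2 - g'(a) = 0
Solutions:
 g(a) = C1 + 5*a/2


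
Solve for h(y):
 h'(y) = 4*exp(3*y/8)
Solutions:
 h(y) = C1 + 32*exp(3*y/8)/3


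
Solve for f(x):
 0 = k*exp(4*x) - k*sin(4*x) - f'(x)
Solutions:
 f(x) = C1 + k*exp(4*x)/4 + k*cos(4*x)/4


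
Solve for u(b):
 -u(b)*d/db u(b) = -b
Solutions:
 u(b) = -sqrt(C1 + b^2)
 u(b) = sqrt(C1 + b^2)


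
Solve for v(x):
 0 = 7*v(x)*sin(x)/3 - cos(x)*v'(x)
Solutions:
 v(x) = C1/cos(x)^(7/3)


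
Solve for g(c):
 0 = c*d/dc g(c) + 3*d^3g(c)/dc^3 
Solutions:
 g(c) = C1 + Integral(C2*airyai(-3^(2/3)*c/3) + C3*airybi(-3^(2/3)*c/3), c)


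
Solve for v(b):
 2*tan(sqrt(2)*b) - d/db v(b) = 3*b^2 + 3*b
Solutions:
 v(b) = C1 - b^3 - 3*b^2/2 - sqrt(2)*log(cos(sqrt(2)*b))


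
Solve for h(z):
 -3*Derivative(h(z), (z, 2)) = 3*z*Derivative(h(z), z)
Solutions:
 h(z) = C1 + C2*erf(sqrt(2)*z/2)


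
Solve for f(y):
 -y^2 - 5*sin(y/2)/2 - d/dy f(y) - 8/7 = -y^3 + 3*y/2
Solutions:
 f(y) = C1 + y^4/4 - y^3/3 - 3*y^2/4 - 8*y/7 + 5*cos(y/2)


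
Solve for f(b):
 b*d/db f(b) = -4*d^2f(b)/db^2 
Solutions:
 f(b) = C1 + C2*erf(sqrt(2)*b/4)


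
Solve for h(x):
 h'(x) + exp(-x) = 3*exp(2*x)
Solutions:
 h(x) = C1 + 3*exp(2*x)/2 + exp(-x)


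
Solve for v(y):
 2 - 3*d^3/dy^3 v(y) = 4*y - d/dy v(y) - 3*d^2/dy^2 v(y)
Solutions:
 v(y) = C1 + C2*exp(y*(3 - sqrt(21))/6) + C3*exp(y*(3 + sqrt(21))/6) + 2*y^2 - 14*y


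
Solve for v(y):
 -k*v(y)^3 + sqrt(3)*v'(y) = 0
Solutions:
 v(y) = -sqrt(6)*sqrt(-1/(C1 + sqrt(3)*k*y))/2
 v(y) = sqrt(6)*sqrt(-1/(C1 + sqrt(3)*k*y))/2


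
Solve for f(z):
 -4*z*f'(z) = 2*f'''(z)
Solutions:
 f(z) = C1 + Integral(C2*airyai(-2^(1/3)*z) + C3*airybi(-2^(1/3)*z), z)


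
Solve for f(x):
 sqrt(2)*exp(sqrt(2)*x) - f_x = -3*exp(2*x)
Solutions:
 f(x) = C1 + 3*exp(2*x)/2 + exp(sqrt(2)*x)


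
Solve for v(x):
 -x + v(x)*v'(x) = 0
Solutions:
 v(x) = -sqrt(C1 + x^2)
 v(x) = sqrt(C1 + x^2)


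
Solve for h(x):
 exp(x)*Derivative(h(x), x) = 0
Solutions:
 h(x) = C1


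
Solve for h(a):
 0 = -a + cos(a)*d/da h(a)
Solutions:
 h(a) = C1 + Integral(a/cos(a), a)


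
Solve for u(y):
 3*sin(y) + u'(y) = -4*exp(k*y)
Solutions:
 u(y) = C1 + 3*cos(y) - 4*exp(k*y)/k


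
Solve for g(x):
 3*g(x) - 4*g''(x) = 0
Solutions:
 g(x) = C1*exp(-sqrt(3)*x/2) + C2*exp(sqrt(3)*x/2)


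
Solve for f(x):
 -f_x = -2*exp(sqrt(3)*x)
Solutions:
 f(x) = C1 + 2*sqrt(3)*exp(sqrt(3)*x)/3


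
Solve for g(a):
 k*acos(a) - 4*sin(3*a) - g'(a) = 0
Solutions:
 g(a) = C1 + k*(a*acos(a) - sqrt(1 - a^2)) + 4*cos(3*a)/3


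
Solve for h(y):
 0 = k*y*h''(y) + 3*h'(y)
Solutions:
 h(y) = C1 + y^(((re(k) - 3)*re(k) + im(k)^2)/(re(k)^2 + im(k)^2))*(C2*sin(3*log(y)*Abs(im(k))/(re(k)^2 + im(k)^2)) + C3*cos(3*log(y)*im(k)/(re(k)^2 + im(k)^2)))


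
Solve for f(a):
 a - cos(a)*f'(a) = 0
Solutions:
 f(a) = C1 + Integral(a/cos(a), a)


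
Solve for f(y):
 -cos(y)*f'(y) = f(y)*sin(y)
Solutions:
 f(y) = C1*cos(y)


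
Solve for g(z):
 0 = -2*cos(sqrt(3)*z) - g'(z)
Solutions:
 g(z) = C1 - 2*sqrt(3)*sin(sqrt(3)*z)/3


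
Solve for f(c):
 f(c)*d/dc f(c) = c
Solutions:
 f(c) = -sqrt(C1 + c^2)
 f(c) = sqrt(C1 + c^2)


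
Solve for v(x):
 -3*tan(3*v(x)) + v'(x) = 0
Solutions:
 v(x) = -asin(C1*exp(9*x))/3 + pi/3
 v(x) = asin(C1*exp(9*x))/3


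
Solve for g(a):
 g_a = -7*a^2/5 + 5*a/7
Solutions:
 g(a) = C1 - 7*a^3/15 + 5*a^2/14


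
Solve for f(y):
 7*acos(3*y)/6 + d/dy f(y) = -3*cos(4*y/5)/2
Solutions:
 f(y) = C1 - 7*y*acos(3*y)/6 + 7*sqrt(1 - 9*y^2)/18 - 15*sin(4*y/5)/8


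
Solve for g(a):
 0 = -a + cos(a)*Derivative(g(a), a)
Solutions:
 g(a) = C1 + Integral(a/cos(a), a)


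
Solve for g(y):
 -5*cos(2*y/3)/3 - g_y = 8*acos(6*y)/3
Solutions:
 g(y) = C1 - 8*y*acos(6*y)/3 + 4*sqrt(1 - 36*y^2)/9 - 5*sin(2*y/3)/2


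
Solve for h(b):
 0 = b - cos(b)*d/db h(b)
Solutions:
 h(b) = C1 + Integral(b/cos(b), b)


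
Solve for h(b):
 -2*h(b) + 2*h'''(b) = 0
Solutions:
 h(b) = C3*exp(b) + (C1*sin(sqrt(3)*b/2) + C2*cos(sqrt(3)*b/2))*exp(-b/2)


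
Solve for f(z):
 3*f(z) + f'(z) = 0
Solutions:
 f(z) = C1*exp(-3*z)


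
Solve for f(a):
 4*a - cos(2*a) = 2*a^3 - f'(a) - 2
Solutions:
 f(a) = C1 + a^4/2 - 2*a^2 - 2*a + sin(2*a)/2


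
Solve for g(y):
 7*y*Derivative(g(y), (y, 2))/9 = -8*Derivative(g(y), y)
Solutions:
 g(y) = C1 + C2/y^(65/7)


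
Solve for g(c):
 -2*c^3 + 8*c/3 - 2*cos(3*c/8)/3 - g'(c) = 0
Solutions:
 g(c) = C1 - c^4/2 + 4*c^2/3 - 16*sin(3*c/8)/9


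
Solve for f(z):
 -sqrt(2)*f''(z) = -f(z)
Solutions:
 f(z) = C1*exp(-2^(3/4)*z/2) + C2*exp(2^(3/4)*z/2)


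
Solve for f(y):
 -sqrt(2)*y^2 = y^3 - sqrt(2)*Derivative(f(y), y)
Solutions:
 f(y) = C1 + sqrt(2)*y^4/8 + y^3/3


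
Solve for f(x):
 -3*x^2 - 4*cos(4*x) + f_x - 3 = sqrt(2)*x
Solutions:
 f(x) = C1 + x^3 + sqrt(2)*x^2/2 + 3*x + sin(4*x)


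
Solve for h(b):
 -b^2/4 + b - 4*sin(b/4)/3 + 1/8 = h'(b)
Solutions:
 h(b) = C1 - b^3/12 + b^2/2 + b/8 + 16*cos(b/4)/3


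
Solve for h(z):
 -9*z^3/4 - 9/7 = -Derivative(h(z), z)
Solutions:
 h(z) = C1 + 9*z^4/16 + 9*z/7


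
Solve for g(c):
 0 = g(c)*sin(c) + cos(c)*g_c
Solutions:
 g(c) = C1*cos(c)


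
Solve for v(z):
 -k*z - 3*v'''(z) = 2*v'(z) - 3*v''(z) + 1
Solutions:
 v(z) = C1 - k*z^2/4 - 3*k*z/4 - z/2 + (C2*sin(sqrt(15)*z/6) + C3*cos(sqrt(15)*z/6))*exp(z/2)


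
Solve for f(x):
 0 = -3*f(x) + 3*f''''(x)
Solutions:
 f(x) = C1*exp(-x) + C2*exp(x) + C3*sin(x) + C4*cos(x)


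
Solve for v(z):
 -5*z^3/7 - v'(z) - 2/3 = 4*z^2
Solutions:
 v(z) = C1 - 5*z^4/28 - 4*z^3/3 - 2*z/3


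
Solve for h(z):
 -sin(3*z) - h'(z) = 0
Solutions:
 h(z) = C1 + cos(3*z)/3


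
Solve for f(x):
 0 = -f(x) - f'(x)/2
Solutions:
 f(x) = C1*exp(-2*x)


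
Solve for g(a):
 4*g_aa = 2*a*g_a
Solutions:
 g(a) = C1 + C2*erfi(a/2)


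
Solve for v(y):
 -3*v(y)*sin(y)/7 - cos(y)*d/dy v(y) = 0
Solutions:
 v(y) = C1*cos(y)^(3/7)


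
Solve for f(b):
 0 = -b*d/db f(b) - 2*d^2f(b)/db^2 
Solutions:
 f(b) = C1 + C2*erf(b/2)


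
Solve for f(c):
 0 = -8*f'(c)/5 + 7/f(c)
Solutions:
 f(c) = -sqrt(C1 + 35*c)/2
 f(c) = sqrt(C1 + 35*c)/2


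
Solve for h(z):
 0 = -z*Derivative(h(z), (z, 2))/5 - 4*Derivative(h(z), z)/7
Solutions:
 h(z) = C1 + C2/z^(13/7)


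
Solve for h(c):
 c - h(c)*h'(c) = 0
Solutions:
 h(c) = -sqrt(C1 + c^2)
 h(c) = sqrt(C1 + c^2)


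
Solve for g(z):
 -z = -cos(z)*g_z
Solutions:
 g(z) = C1 + Integral(z/cos(z), z)


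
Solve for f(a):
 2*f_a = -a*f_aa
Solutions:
 f(a) = C1 + C2/a


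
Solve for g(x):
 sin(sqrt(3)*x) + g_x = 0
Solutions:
 g(x) = C1 + sqrt(3)*cos(sqrt(3)*x)/3


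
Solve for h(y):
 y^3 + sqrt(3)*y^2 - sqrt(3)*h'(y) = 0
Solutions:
 h(y) = C1 + sqrt(3)*y^4/12 + y^3/3


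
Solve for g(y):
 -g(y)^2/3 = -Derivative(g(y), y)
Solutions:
 g(y) = -3/(C1 + y)


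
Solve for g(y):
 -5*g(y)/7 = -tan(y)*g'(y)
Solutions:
 g(y) = C1*sin(y)^(5/7)


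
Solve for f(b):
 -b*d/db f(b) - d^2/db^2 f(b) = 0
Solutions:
 f(b) = C1 + C2*erf(sqrt(2)*b/2)


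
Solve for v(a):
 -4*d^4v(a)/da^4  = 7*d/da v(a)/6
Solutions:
 v(a) = C1 + C4*exp(-3^(2/3)*7^(1/3)*a/6) + (C2*sin(3^(1/6)*7^(1/3)*a/4) + C3*cos(3^(1/6)*7^(1/3)*a/4))*exp(3^(2/3)*7^(1/3)*a/12)


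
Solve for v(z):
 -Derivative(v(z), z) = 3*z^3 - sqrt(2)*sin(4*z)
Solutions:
 v(z) = C1 - 3*z^4/4 - sqrt(2)*cos(4*z)/4


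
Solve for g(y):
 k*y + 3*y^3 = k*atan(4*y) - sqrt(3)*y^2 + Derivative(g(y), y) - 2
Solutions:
 g(y) = C1 + k*y^2/2 - k*(y*atan(4*y) - log(16*y^2 + 1)/8) + 3*y^4/4 + sqrt(3)*y^3/3 + 2*y


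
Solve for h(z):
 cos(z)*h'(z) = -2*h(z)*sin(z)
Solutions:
 h(z) = C1*cos(z)^2


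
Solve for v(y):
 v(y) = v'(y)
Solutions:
 v(y) = C1*exp(y)


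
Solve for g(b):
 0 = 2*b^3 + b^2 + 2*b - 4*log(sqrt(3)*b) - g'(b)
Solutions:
 g(b) = C1 + b^4/2 + b^3/3 + b^2 - 4*b*log(b) - b*log(9) + 4*b


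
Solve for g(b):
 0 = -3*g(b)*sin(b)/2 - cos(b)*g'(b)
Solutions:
 g(b) = C1*cos(b)^(3/2)


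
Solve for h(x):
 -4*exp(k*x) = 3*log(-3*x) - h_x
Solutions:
 h(x) = C1 + 3*x*log(-x) + 3*x*(-1 + log(3)) + Piecewise((4*exp(k*x)/k, Ne(k, 0)), (4*x, True))


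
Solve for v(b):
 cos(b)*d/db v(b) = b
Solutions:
 v(b) = C1 + Integral(b/cos(b), b)


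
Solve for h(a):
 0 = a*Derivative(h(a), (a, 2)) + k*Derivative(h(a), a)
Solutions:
 h(a) = C1 + a^(1 - re(k))*(C2*sin(log(a)*Abs(im(k))) + C3*cos(log(a)*im(k)))


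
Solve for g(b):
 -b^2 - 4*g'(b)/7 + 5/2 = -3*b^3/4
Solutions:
 g(b) = C1 + 21*b^4/64 - 7*b^3/12 + 35*b/8


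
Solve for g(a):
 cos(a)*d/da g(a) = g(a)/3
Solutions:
 g(a) = C1*(sin(a) + 1)^(1/6)/(sin(a) - 1)^(1/6)


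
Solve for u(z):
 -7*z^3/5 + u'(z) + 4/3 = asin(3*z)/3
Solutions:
 u(z) = C1 + 7*z^4/20 + z*asin(3*z)/3 - 4*z/3 + sqrt(1 - 9*z^2)/9


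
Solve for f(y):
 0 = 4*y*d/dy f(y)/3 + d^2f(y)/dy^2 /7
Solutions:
 f(y) = C1 + C2*erf(sqrt(42)*y/3)


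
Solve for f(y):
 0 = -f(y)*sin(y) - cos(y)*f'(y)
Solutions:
 f(y) = C1*cos(y)


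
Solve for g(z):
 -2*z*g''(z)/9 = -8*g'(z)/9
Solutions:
 g(z) = C1 + C2*z^5


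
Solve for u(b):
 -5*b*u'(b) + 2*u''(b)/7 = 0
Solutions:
 u(b) = C1 + C2*erfi(sqrt(35)*b/2)


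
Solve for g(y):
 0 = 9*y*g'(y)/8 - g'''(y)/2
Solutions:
 g(y) = C1 + Integral(C2*airyai(2^(1/3)*3^(2/3)*y/2) + C3*airybi(2^(1/3)*3^(2/3)*y/2), y)


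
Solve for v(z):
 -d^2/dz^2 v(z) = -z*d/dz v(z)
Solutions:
 v(z) = C1 + C2*erfi(sqrt(2)*z/2)


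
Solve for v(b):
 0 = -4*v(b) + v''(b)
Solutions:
 v(b) = C1*exp(-2*b) + C2*exp(2*b)


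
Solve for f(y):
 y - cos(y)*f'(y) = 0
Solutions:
 f(y) = C1 + Integral(y/cos(y), y)


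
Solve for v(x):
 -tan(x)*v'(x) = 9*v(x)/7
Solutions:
 v(x) = C1/sin(x)^(9/7)


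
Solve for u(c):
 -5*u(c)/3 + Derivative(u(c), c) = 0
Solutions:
 u(c) = C1*exp(5*c/3)


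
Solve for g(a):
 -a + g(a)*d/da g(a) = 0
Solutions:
 g(a) = -sqrt(C1 + a^2)
 g(a) = sqrt(C1 + a^2)


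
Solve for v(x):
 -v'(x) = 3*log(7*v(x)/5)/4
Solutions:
 -4*Integral(1/(-log(_y) - log(7) + log(5)), (_y, v(x)))/3 = C1 - x


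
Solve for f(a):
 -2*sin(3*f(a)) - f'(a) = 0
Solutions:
 f(a) = -acos((-C1 - exp(12*a))/(C1 - exp(12*a)))/3 + 2*pi/3
 f(a) = acos((-C1 - exp(12*a))/(C1 - exp(12*a)))/3


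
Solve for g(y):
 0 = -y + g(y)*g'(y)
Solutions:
 g(y) = -sqrt(C1 + y^2)
 g(y) = sqrt(C1 + y^2)


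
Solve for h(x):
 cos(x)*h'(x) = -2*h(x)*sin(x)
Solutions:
 h(x) = C1*cos(x)^2


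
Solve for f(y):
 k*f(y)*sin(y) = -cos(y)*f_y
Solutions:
 f(y) = C1*exp(k*log(cos(y)))


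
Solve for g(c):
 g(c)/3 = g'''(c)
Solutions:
 g(c) = C3*exp(3^(2/3)*c/3) + (C1*sin(3^(1/6)*c/2) + C2*cos(3^(1/6)*c/2))*exp(-3^(2/3)*c/6)


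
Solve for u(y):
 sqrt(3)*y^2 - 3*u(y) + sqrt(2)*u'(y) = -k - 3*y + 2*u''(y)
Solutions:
 u(y) = k/3 + sqrt(3)*y^2/3 + 2*sqrt(6)*y/9 + y + (C1*sin(sqrt(22)*y/4) + C2*cos(sqrt(22)*y/4))*exp(sqrt(2)*y/4) - 8*sqrt(3)/27 + sqrt(2)/3


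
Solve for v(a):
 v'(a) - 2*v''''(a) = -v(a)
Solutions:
 v(a) = C1*exp(a*(-4 - 4*2^(2/3)/(13 + 3*sqrt(33))^(1/3) + 2^(1/3)*(13 + 3*sqrt(33))^(1/3))/12)*sin(2^(1/3)*sqrt(3)*a*(4*2^(1/3)/(13 + 3*sqrt(33))^(1/3) + (13 + 3*sqrt(33))^(1/3))/12) + C2*exp(a*(-4 - 4*2^(2/3)/(13 + 3*sqrt(33))^(1/3) + 2^(1/3)*(13 + 3*sqrt(33))^(1/3))/12)*cos(2^(1/3)*sqrt(3)*a*(4*2^(1/3)/(13 + 3*sqrt(33))^(1/3) + (13 + 3*sqrt(33))^(1/3))/12) + C3*exp(a) + C4*exp(a*(-2^(1/3)*(13 + 3*sqrt(33))^(1/3) - 2 + 4*2^(2/3)/(13 + 3*sqrt(33))^(1/3))/6)


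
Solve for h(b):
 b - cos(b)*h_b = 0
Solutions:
 h(b) = C1 + Integral(b/cos(b), b)


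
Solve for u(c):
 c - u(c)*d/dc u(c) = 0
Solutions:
 u(c) = -sqrt(C1 + c^2)
 u(c) = sqrt(C1 + c^2)


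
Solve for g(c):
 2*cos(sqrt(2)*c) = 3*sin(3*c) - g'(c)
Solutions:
 g(c) = C1 - sqrt(2)*sin(sqrt(2)*c) - cos(3*c)


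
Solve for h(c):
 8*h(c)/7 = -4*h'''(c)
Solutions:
 h(c) = C3*exp(-2^(1/3)*7^(2/3)*c/7) + (C1*sin(2^(1/3)*sqrt(3)*7^(2/3)*c/14) + C2*cos(2^(1/3)*sqrt(3)*7^(2/3)*c/14))*exp(2^(1/3)*7^(2/3)*c/14)


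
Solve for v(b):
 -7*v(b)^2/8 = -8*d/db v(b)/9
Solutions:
 v(b) = -64/(C1 + 63*b)


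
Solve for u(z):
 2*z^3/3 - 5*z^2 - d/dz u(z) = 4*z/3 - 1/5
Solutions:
 u(z) = C1 + z^4/6 - 5*z^3/3 - 2*z^2/3 + z/5


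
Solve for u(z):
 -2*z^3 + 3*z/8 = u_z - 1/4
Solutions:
 u(z) = C1 - z^4/2 + 3*z^2/16 + z/4


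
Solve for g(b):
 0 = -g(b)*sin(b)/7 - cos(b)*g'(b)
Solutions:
 g(b) = C1*cos(b)^(1/7)


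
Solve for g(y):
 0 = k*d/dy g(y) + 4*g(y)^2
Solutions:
 g(y) = k/(C1*k + 4*y)


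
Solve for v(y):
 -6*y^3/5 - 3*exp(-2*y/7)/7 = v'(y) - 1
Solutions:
 v(y) = C1 - 3*y^4/10 + y + 3*exp(-2*y/7)/2


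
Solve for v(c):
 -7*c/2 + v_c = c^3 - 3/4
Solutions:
 v(c) = C1 + c^4/4 + 7*c^2/4 - 3*c/4


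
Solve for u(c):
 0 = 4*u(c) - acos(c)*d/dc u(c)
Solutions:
 u(c) = C1*exp(4*Integral(1/acos(c), c))


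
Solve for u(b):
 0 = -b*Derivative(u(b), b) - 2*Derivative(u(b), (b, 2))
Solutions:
 u(b) = C1 + C2*erf(b/2)


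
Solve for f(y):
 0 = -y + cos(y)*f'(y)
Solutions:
 f(y) = C1 + Integral(y/cos(y), y)


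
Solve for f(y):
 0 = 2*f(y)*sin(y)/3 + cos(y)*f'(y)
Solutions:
 f(y) = C1*cos(y)^(2/3)


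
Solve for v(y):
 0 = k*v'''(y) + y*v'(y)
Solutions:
 v(y) = C1 + Integral(C2*airyai(y*(-1/k)^(1/3)) + C3*airybi(y*(-1/k)^(1/3)), y)


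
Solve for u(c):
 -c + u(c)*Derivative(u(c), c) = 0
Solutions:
 u(c) = -sqrt(C1 + c^2)
 u(c) = sqrt(C1 + c^2)


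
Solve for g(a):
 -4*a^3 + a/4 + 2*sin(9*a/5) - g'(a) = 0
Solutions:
 g(a) = C1 - a^4 + a^2/8 - 10*cos(9*a/5)/9


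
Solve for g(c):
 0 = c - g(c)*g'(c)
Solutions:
 g(c) = -sqrt(C1 + c^2)
 g(c) = sqrt(C1 + c^2)


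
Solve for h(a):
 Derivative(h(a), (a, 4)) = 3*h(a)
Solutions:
 h(a) = C1*exp(-3^(1/4)*a) + C2*exp(3^(1/4)*a) + C3*sin(3^(1/4)*a) + C4*cos(3^(1/4)*a)


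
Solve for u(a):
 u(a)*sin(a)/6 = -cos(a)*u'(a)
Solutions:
 u(a) = C1*cos(a)^(1/6)


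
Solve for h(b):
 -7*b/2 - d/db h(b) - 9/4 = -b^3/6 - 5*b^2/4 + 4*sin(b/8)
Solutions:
 h(b) = C1 + b^4/24 + 5*b^3/12 - 7*b^2/4 - 9*b/4 + 32*cos(b/8)


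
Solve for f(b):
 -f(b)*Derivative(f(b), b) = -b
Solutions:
 f(b) = -sqrt(C1 + b^2)
 f(b) = sqrt(C1 + b^2)


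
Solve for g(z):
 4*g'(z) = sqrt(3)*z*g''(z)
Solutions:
 g(z) = C1 + C2*z^(1 + 4*sqrt(3)/3)


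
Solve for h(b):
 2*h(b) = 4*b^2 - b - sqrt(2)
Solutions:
 h(b) = 2*b^2 - b/2 - sqrt(2)/2


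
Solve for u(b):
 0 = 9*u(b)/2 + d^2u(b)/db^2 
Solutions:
 u(b) = C1*sin(3*sqrt(2)*b/2) + C2*cos(3*sqrt(2)*b/2)


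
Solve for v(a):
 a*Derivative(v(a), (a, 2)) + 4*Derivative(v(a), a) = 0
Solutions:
 v(a) = C1 + C2/a^3


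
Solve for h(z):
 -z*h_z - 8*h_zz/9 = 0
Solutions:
 h(z) = C1 + C2*erf(3*z/4)


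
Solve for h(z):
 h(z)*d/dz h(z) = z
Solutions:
 h(z) = -sqrt(C1 + z^2)
 h(z) = sqrt(C1 + z^2)


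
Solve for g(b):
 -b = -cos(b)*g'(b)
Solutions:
 g(b) = C1 + Integral(b/cos(b), b)


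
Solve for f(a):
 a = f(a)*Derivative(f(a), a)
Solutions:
 f(a) = -sqrt(C1 + a^2)
 f(a) = sqrt(C1 + a^2)


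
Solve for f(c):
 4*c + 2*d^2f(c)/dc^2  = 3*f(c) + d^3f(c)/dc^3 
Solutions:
 f(c) = C3*exp(-c) + 4*c/3 + (C1*sin(sqrt(3)*c/2) + C2*cos(sqrt(3)*c/2))*exp(3*c/2)


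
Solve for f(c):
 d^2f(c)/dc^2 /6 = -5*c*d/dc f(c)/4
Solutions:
 f(c) = C1 + C2*erf(sqrt(15)*c/2)


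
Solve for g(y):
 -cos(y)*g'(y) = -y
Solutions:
 g(y) = C1 + Integral(y/cos(y), y)


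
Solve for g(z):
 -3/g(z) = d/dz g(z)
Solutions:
 g(z) = -sqrt(C1 - 6*z)
 g(z) = sqrt(C1 - 6*z)


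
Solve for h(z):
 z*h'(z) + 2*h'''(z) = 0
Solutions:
 h(z) = C1 + Integral(C2*airyai(-2^(2/3)*z/2) + C3*airybi(-2^(2/3)*z/2), z)


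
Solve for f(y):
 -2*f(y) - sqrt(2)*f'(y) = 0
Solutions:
 f(y) = C1*exp(-sqrt(2)*y)


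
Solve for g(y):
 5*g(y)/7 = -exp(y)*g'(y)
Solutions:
 g(y) = C1*exp(5*exp(-y)/7)


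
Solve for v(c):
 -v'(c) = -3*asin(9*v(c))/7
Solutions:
 Integral(1/asin(9*_y), (_y, v(c))) = C1 + 3*c/7


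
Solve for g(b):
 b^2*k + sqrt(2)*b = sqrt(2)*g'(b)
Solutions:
 g(b) = C1 + sqrt(2)*b^3*k/6 + b^2/2


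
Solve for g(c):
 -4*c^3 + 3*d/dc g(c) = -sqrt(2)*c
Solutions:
 g(c) = C1 + c^4/3 - sqrt(2)*c^2/6


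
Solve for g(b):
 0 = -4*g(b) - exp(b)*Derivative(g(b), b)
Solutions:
 g(b) = C1*exp(4*exp(-b))


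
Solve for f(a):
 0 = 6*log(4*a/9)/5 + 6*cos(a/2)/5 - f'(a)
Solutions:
 f(a) = C1 + 6*a*log(a)/5 - 12*a*log(3)/5 - 6*a/5 + 12*a*log(2)/5 + 12*sin(a/2)/5


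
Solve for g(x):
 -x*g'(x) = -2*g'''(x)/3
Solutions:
 g(x) = C1 + Integral(C2*airyai(2^(2/3)*3^(1/3)*x/2) + C3*airybi(2^(2/3)*3^(1/3)*x/2), x)


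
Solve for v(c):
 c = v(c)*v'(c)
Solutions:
 v(c) = -sqrt(C1 + c^2)
 v(c) = sqrt(C1 + c^2)


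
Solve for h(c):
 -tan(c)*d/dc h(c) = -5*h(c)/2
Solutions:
 h(c) = C1*sin(c)^(5/2)


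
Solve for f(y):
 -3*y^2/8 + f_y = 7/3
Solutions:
 f(y) = C1 + y^3/8 + 7*y/3


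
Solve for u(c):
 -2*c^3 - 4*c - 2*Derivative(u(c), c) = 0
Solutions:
 u(c) = C1 - c^4/4 - c^2


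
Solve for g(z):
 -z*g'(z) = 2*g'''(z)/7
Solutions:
 g(z) = C1 + Integral(C2*airyai(-2^(2/3)*7^(1/3)*z/2) + C3*airybi(-2^(2/3)*7^(1/3)*z/2), z)


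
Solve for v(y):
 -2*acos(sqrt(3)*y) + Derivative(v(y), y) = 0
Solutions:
 v(y) = C1 + 2*y*acos(sqrt(3)*y) - 2*sqrt(3)*sqrt(1 - 3*y^2)/3


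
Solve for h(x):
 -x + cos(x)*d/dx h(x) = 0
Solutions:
 h(x) = C1 + Integral(x/cos(x), x)


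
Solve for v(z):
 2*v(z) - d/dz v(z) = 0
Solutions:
 v(z) = C1*exp(2*z)


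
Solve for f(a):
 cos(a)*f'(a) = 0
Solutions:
 f(a) = C1


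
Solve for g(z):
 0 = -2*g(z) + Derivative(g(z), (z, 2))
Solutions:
 g(z) = C1*exp(-sqrt(2)*z) + C2*exp(sqrt(2)*z)


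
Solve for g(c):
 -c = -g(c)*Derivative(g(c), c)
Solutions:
 g(c) = -sqrt(C1 + c^2)
 g(c) = sqrt(C1 + c^2)


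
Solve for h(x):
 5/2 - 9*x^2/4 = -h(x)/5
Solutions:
 h(x) = 45*x^2/4 - 25/2


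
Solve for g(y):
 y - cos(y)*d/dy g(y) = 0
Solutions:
 g(y) = C1 + Integral(y/cos(y), y)


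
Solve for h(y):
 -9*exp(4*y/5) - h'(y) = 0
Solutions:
 h(y) = C1 - 45*exp(4*y/5)/4


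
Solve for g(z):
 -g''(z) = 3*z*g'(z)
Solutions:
 g(z) = C1 + C2*erf(sqrt(6)*z/2)


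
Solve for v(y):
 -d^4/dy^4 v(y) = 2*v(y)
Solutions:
 v(y) = (C1*sin(2^(3/4)*y/2) + C2*cos(2^(3/4)*y/2))*exp(-2^(3/4)*y/2) + (C3*sin(2^(3/4)*y/2) + C4*cos(2^(3/4)*y/2))*exp(2^(3/4)*y/2)


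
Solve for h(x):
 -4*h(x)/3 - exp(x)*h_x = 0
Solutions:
 h(x) = C1*exp(4*exp(-x)/3)


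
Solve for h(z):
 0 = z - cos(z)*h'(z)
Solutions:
 h(z) = C1 + Integral(z/cos(z), z)


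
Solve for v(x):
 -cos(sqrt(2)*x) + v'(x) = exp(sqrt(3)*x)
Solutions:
 v(x) = C1 + sqrt(3)*exp(sqrt(3)*x)/3 + sqrt(2)*sin(sqrt(2)*x)/2


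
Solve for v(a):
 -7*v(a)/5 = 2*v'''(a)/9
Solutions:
 v(a) = C3*exp(a*(-10^(2/3)*63^(1/3) + 3*30^(2/3)*7^(1/3))/40)*sin(3*10^(2/3)*3^(1/6)*7^(1/3)*a/20) + C4*exp(a*(-10^(2/3)*63^(1/3) + 3*30^(2/3)*7^(1/3))/40)*cos(3*10^(2/3)*3^(1/6)*7^(1/3)*a/20) + C5*exp(-a*(10^(2/3)*63^(1/3) + 3*30^(2/3)*7^(1/3))/40) + (C1*sin(3*10^(2/3)*3^(1/6)*7^(1/3)*a/20) + C2*cos(3*10^(2/3)*3^(1/6)*7^(1/3)*a/20))*exp(10^(2/3)*63^(1/3)*a/20)


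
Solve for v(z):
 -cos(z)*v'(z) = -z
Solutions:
 v(z) = C1 + Integral(z/cos(z), z)


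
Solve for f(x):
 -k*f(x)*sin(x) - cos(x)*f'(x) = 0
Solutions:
 f(x) = C1*exp(k*log(cos(x)))


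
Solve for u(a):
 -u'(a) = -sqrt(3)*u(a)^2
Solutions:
 u(a) = -1/(C1 + sqrt(3)*a)


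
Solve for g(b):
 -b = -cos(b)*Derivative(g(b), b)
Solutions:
 g(b) = C1 + Integral(b/cos(b), b)


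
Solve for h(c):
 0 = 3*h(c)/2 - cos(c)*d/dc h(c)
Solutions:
 h(c) = C1*(sin(c) + 1)^(3/4)/(sin(c) - 1)^(3/4)


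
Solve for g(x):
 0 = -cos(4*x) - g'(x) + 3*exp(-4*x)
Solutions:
 g(x) = C1 - sin(4*x)/4 - 3*exp(-4*x)/4


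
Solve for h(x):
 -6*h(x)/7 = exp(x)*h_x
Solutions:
 h(x) = C1*exp(6*exp(-x)/7)


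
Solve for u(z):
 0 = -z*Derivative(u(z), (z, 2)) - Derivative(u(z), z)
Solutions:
 u(z) = C1 + C2*log(z)


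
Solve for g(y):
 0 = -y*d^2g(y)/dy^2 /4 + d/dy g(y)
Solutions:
 g(y) = C1 + C2*y^5


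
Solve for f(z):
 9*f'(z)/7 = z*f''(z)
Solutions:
 f(z) = C1 + C2*z^(16/7)


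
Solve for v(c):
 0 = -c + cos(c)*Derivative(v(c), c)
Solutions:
 v(c) = C1 + Integral(c/cos(c), c)


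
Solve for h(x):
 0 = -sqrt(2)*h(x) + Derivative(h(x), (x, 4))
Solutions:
 h(x) = C1*exp(-2^(1/8)*x) + C2*exp(2^(1/8)*x) + C3*sin(2^(1/8)*x) + C4*cos(2^(1/8)*x)


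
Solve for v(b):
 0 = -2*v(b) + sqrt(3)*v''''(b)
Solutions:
 v(b) = C1*exp(-2^(1/4)*3^(7/8)*b/3) + C2*exp(2^(1/4)*3^(7/8)*b/3) + C3*sin(2^(1/4)*3^(7/8)*b/3) + C4*cos(2^(1/4)*3^(7/8)*b/3)


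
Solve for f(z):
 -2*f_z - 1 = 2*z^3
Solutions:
 f(z) = C1 - z^4/4 - z/2


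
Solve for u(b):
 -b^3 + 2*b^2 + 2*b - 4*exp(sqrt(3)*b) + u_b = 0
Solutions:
 u(b) = C1 + b^4/4 - 2*b^3/3 - b^2 + 4*sqrt(3)*exp(sqrt(3)*b)/3


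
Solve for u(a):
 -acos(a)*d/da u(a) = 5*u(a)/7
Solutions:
 u(a) = C1*exp(-5*Integral(1/acos(a), a)/7)


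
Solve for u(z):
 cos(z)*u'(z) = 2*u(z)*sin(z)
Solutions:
 u(z) = C1/cos(z)^2


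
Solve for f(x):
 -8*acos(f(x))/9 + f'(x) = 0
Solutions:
 Integral(1/acos(_y), (_y, f(x))) = C1 + 8*x/9


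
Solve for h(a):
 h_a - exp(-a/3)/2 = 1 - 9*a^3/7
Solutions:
 h(a) = C1 - 9*a^4/28 + a - 3*exp(-a/3)/2


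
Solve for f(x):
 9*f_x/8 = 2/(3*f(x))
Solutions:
 f(x) = -sqrt(C1 + 96*x)/9
 f(x) = sqrt(C1 + 96*x)/9


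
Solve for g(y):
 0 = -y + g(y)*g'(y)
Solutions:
 g(y) = -sqrt(C1 + y^2)
 g(y) = sqrt(C1 + y^2)


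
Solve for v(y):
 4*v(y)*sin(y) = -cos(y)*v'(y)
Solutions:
 v(y) = C1*cos(y)^4
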